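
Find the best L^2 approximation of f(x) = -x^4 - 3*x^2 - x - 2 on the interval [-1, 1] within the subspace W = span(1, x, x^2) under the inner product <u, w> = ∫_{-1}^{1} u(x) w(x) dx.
g(x) = -27*x^2/7 - x - 67/35

The best approximation g ∈ W is the orthogonal projection of f onto W. Writing g = a_0 + a_1 x + a_2 x^2, the coefficients solve the normal equations G · a = b where
  G_{ij} = <φ_i, φ_j> and b_i = <f, φ_i>, with φ_0 = 1, φ_1 = x, φ_2 = x^2.
G =
  [2, 0, 2/3]
  [0, 2/3, 0]
  [2/3, 0, 2/5],
b = (-32/5, -2/3, -296/105).
Solving gives a_0 = -67/35, a_1 = -1, a_2 = -27/7, so
  g(x) = -27*x^2/7 - x - 67/35.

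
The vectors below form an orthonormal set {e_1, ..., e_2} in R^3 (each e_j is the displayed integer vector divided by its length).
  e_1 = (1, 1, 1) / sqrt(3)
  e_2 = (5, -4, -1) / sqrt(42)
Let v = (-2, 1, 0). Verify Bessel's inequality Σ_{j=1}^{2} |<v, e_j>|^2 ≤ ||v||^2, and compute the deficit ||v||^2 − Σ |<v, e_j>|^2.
Σ |<v, e_j>|^2 = 5; ||v||^2 = 5; deficit = 0

Write each e_j = u_j / sqrt(<u_j, u_j>) where u_j is the displayed integer vector. Then <v, e_j> = <v, u_j> / sqrt(<u_j, u_j>), so |<v, e_j>|^2 = <v, u_j>^2 / <u_j, u_j>.
Coefficients: <v, e_1> = -1/sqrt(3), <v, e_2> = -14/sqrt(42).
Square and sum: Σ |<v, e_j>|^2 = 5.
Compute ||v||^2 = v·v = 5.
Deficit = 5 − 5 = 0 ≥ 0, confirming Bessel's inequality. (The deficit equals ||v − Σ <v,e_j> e_j||^2, the squared distance from v to span{e_j}.)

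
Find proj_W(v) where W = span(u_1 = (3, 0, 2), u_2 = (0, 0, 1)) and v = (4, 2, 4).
proj_W(v) = (4, 0, 4)

Set up U = [u_1 | ... | u_2] ∈ R^(3×2). The projector onto W = col(U) is P = U (U^T U)^(-1) U^T.
Compute U^T U =
  [13, 2]
  [2, 1],
and U^T v = (20, 4).
Solve U^T U · c = U^T v for the coefficients: c = (4/3, 4/3). The projection is proj_W(v) = U c.
Check: (v - proj_W(v)) · u_1 = 0  (should be 0).
Check: (v - proj_W(v)) · u_2 = 0  (should be 0).
Result: proj_W(v) = (4, 0, 4).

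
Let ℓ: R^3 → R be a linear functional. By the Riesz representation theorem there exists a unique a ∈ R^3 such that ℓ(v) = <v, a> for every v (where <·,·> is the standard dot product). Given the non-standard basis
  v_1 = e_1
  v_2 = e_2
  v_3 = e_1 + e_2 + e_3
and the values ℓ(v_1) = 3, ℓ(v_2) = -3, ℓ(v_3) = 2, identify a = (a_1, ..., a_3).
a = (3, -3, 2)

Write a = (a_1, ..., a_3) in the standard basis. For each basis vector v_i, ℓ(v_i) = <v_i, a> is a linear equation in the a_j's. Collect the n equations into a matrix system V a = ℓ, where row i of V is v_i (expressed in the standard basis). Since V is invertible (lower-triangular with 1s on the diagonal, up to permutation), solve by back-substitution:
  V =
[[1, 0, 0],
 [0, 1, 0],
 [1, 1, 1]]
  V a = (3, -3, 2)
Solving gives a = (3, -3, 2).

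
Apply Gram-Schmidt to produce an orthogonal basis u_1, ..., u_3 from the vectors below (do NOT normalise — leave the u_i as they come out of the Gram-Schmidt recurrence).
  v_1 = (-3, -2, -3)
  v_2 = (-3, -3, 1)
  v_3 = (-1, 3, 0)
Orthogonal basis:
  u_1 = (-3, -2, -3)
  u_2 = (-15/11, -21/11, 29/11)
  u_3 = (-517/274, 282/137, 141/274)

Apply the Gram-Schmidt recurrence
  u_1 = v_1
  u_i = v_i − Σ_{j<i} ((v_i · u_j) / (u_j · u_j)) · u_j.

Step by step this gives:
  u_1 = (-3, -2, -3)
  u_2 = (-15/11, -21/11, 29/11)
  u_3 = (-517/274, 282/137, 141/274)

Orthogonality check:
  u_2 · u_1 = 0 (should be 0)
  u_3 · u_1 = 0 (should be 0)
  u_3 · u_2 = 0 (should be 0)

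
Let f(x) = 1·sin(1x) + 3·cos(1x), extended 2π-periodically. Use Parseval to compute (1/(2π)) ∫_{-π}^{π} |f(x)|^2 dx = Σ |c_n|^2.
Σ |c_n|^2 = 5

Expand |f|^2 and use orthogonality of {sin(nx), cos(mx)} on [-π, π]:
  ∫_{-π}^{π} sin(nx)^2 dx = π, ∫ cos(mx)^2 dx = π, and cross terms integrate to 0.
So ∫_{-π}^{π} f(x)^2 dx = 1^2 · π + 3^2 · π = (1 + 9)π.
Divide by 2π: (1 + 9)/2 = 5.
By Parseval, this equals Σ |c_n|^2.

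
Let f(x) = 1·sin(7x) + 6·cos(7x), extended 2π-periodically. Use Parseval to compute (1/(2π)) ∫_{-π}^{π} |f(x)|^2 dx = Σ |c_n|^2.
Σ |c_n|^2 = 37/2

Expand |f|^2 and use orthogonality of {sin(nx), cos(mx)} on [-π, π]:
  ∫_{-π}^{π} sin(nx)^2 dx = π, ∫ cos(mx)^2 dx = π, and cross terms integrate to 0.
So ∫_{-π}^{π} f(x)^2 dx = 1^2 · π + 6^2 · π = (1 + 36)π.
Divide by 2π: (1 + 36)/2 = 37/2.
By Parseval, this equals Σ |c_n|^2.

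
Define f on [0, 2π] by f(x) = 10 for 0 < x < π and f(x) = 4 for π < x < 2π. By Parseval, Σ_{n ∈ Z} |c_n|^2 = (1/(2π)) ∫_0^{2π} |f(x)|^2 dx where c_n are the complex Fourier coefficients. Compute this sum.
Σ |c_n|^2 = 58

Parseval equates the L^2 energy of f (normalised by 1/(2π)) with the ℓ^2 sum of its Fourier coefficients: (1/(2π)) ∫_0^{2π} |f|^2 = Σ |c_n|^2.
Compute the left side: (1/(2π)) [∫_0^π 10^2 dx + ∫_π^{2π} 4^2 dx] = (1/(2π)) · (100π + 16π) = (100 + 16)/2 = 58.
So Σ_{n ∈ Z} |c_n|^2 = 58.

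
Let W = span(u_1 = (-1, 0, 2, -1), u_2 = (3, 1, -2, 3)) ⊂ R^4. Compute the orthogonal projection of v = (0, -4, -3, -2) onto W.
proj_W(v) = (-30/19, -32/19, -68/19, -30/19)

Set up U = [u_1 | ... | u_2] ∈ R^(4×2). The projector onto W = col(U) is P = U (U^T U)^(-1) U^T.
Compute U^T U =
  [6, -10]
  [-10, 23],
and U^T v = (-4, -4).
Solve U^T U · c = U^T v for the coefficients: c = (-66/19, -32/19). The projection is proj_W(v) = U c.
Check: (v - proj_W(v)) · u_1 = 0  (should be 0).
Check: (v - proj_W(v)) · u_2 = 0  (should be 0).
Result: proj_W(v) = (-30/19, -32/19, -68/19, -30/19).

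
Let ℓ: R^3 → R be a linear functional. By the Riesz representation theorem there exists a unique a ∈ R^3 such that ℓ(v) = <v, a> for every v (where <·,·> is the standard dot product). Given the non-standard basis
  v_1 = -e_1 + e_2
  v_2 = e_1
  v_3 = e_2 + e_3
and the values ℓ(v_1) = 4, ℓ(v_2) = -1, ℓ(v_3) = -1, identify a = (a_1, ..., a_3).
a = (-1, 3, -4)

Write a = (a_1, ..., a_3) in the standard basis. For each basis vector v_i, ℓ(v_i) = <v_i, a> is a linear equation in the a_j's. Collect the n equations into a matrix system V a = ℓ, where row i of V is v_i (expressed in the standard basis). Since V is invertible (lower-triangular with 1s on the diagonal, up to permutation), solve by back-substitution:
  V =
[[-1, 1, 0],
 [1, 0, 0],
 [0, 1, 1]]
  V a = (4, -1, -1)
Solving gives a = (-1, 3, -4).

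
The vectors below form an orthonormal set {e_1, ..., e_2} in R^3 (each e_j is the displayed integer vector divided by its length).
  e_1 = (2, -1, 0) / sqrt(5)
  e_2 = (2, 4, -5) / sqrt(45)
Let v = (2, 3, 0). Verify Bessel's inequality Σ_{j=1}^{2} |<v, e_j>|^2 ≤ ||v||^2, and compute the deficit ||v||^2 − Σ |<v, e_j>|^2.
Σ |<v, e_j>|^2 = 53/9; ||v||^2 = 13; deficit = 64/9

Write each e_j = u_j / sqrt(<u_j, u_j>) where u_j is the displayed integer vector. Then <v, e_j> = <v, u_j> / sqrt(<u_j, u_j>), so |<v, e_j>|^2 = <v, u_j>^2 / <u_j, u_j>.
Coefficients: <v, e_1> = 1/sqrt(5), <v, e_2> = 16/sqrt(45).
Square and sum: Σ |<v, e_j>|^2 = 53/9.
Compute ||v||^2 = v·v = 13.
Deficit = 13 − 53/9 = 64/9 ≥ 0, confirming Bessel's inequality. (The deficit equals ||v − Σ <v,e_j> e_j||^2, the squared distance from v to span{e_j}.)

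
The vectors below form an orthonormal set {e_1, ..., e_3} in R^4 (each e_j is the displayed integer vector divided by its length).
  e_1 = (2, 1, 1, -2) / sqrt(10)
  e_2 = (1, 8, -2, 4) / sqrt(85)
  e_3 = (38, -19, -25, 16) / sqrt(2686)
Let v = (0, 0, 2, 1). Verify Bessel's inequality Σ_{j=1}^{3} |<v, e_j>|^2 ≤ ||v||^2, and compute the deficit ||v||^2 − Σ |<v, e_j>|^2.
Σ |<v, e_j>|^2 = 34/79; ||v||^2 = 5; deficit = 361/79

Write each e_j = u_j / sqrt(<u_j, u_j>) where u_j is the displayed integer vector. Then <v, e_j> = <v, u_j> / sqrt(<u_j, u_j>), so |<v, e_j>|^2 = <v, u_j>^2 / <u_j, u_j>.
Coefficients: <v, e_1> = 0/sqrt(10), <v, e_2> = 0/sqrt(85), <v, e_3> = -34/sqrt(2686).
Square and sum: Σ |<v, e_j>|^2 = 34/79.
Compute ||v||^2 = v·v = 5.
Deficit = 5 − 34/79 = 361/79 ≥ 0, confirming Bessel's inequality. (The deficit equals ||v − Σ <v,e_j> e_j||^2, the squared distance from v to span{e_j}.)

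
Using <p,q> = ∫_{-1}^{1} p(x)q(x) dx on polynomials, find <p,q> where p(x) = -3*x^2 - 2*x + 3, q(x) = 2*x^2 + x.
<p,q> = 4/15

Expand the product: p(x)·q(x) = -6*x^4 - 7*x^3 + 4*x^2 + 3*x.
∫_{-1}^{1} of each monomial x^k gives [2/(k+1) if k even, 0 if k odd]. Integrating term-by-term (or equivalently evaluating the antiderivative F(x) = -6*x^5/5 - 7*x^4/4 + 4*x^3/3 + 3*x^2/2 at the endpoints):
  F(1) − F(−1) = -7/60 − (-23/60) = 4/15.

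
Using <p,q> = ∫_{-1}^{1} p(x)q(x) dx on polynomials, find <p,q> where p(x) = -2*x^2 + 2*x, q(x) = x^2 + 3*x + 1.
<p,q> = 28/15

Expand the product: p(x)·q(x) = -2*x^4 - 4*x^3 + 4*x^2 + 2*x.
∫_{-1}^{1} of each monomial x^k gives [2/(k+1) if k even, 0 if k odd]. Integrating term-by-term (or equivalently evaluating the antiderivative F(x) = -2*x^5/5 - x^4 + 4*x^3/3 + x^2 at the endpoints):
  F(1) − F(−1) = 14/15 − (-14/15) = 28/15.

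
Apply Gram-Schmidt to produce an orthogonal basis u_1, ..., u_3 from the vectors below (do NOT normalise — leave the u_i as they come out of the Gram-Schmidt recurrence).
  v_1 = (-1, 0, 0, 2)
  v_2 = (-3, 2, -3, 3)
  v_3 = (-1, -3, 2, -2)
Orthogonal basis:
  u_1 = (-1, 0, 0, 2)
  u_2 = (-6/5, 2, -3, -3/5)
  u_3 = (-88/37, -63/37, 2/37, -44/37)

Apply the Gram-Schmidt recurrence
  u_1 = v_1
  u_i = v_i − Σ_{j<i} ((v_i · u_j) / (u_j · u_j)) · u_j.

Step by step this gives:
  u_1 = (-1, 0, 0, 2)
  u_2 = (-6/5, 2, -3, -3/5)
  u_3 = (-88/37, -63/37, 2/37, -44/37)

Orthogonality check:
  u_2 · u_1 = 0 (should be 0)
  u_3 · u_1 = 0 (should be 0)
  u_3 · u_2 = 0 (should be 0)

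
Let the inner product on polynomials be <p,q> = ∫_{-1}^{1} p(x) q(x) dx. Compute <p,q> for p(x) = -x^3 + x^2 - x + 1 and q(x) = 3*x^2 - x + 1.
<p,q> = 104/15

Expand the product: p(x)·q(x) = -3*x^5 + 4*x^4 - 5*x^3 + 5*x^2 - 2*x + 1.
∫_{-1}^{1} of each monomial x^k gives [2/(k+1) if k even, 0 if k odd]. Integrating term-by-term (or equivalently evaluating the antiderivative F(x) = -x^6/2 + 4*x^5/5 - 5*x^4/4 + 5*x^3/3 - x^2 + x at the endpoints):
  F(1) − F(−1) = 43/60 − (-373/60) = 104/15.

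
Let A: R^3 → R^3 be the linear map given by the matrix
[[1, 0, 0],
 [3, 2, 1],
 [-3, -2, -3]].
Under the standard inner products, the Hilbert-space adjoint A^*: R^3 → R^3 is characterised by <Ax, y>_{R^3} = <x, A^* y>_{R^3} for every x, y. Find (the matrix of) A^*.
A^* = A^T =
[[1, 3, -3],
 [0, 2, -2],
 [0, 1, -3]]

For real matrices with standard dot products, the defining identity <Ax, y> = <x, A^* y> gives (Ax)^T y = x^T (A^*) y, i.e. x^T A^T y = x^T (A^*) y. Since this holds for all x, y, we must have A^* = A^T. Therefore
A^* =
[[1, 3, -3],
 [0, 2, -2],
 [0, 1, -3]].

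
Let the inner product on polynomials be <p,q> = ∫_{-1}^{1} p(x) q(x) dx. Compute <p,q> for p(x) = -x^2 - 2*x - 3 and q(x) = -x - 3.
<p,q> = 64/3

Expand the product: p(x)·q(x) = x^3 + 5*x^2 + 9*x + 9.
∫_{-1}^{1} of each monomial x^k gives [2/(k+1) if k even, 0 if k odd]. Integrating term-by-term (or equivalently evaluating the antiderivative F(x) = x^4/4 + 5*x^3/3 + 9*x^2/2 + 9*x at the endpoints):
  F(1) − F(−1) = 185/12 − (-71/12) = 64/3.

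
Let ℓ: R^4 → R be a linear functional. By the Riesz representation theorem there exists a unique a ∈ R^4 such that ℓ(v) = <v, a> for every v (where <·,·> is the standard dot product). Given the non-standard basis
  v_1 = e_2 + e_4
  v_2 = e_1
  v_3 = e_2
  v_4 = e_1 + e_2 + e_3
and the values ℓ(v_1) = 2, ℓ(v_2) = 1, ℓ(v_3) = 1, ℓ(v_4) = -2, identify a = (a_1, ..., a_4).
a = (1, 1, -4, 1)

Write a = (a_1, ..., a_4) in the standard basis. For each basis vector v_i, ℓ(v_i) = <v_i, a> is a linear equation in the a_j's. Collect the n equations into a matrix system V a = ℓ, where row i of V is v_i (expressed in the standard basis). Since V is invertible (lower-triangular with 1s on the diagonal, up to permutation), solve by back-substitution:
  V =
[[0, 1, 0, 1],
 [1, 0, 0, 0],
 [0, 1, 0, 0],
 [1, 1, 1, 0]]
  V a = (2, 1, 1, -2)
Solving gives a = (1, 1, -4, 1).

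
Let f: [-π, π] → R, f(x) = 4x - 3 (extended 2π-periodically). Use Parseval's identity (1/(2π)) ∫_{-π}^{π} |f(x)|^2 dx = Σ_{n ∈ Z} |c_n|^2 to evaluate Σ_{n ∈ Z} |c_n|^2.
Σ |c_n|^2 = 16π^2/3 + 9

Expand and integrate term by term over [-π, π]:
  ∫ (4x)^2 dx = 16·(2π^3/3); ∫ 2·4·(-3)·x dx = 0 (odd integrand); ∫ (-3)^2 dx = 9·2π.
So (1/(2π)) ∫_{-π}^{π} (4x - 3)^2 dx = 16π^2/3 + 9 = 16π^2/3 + 9.
Parseval ⇒ Σ |c_n|^2 = 16π^2/3 + 9.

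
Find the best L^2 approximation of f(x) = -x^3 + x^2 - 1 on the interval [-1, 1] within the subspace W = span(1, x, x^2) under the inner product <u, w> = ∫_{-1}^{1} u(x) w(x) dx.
g(x) = x^2 - 3*x/5 - 1

The best approximation g ∈ W is the orthogonal projection of f onto W. Writing g = a_0 + a_1 x + a_2 x^2, the coefficients solve the normal equations G · a = b where
  G_{ij} = <φ_i, φ_j> and b_i = <f, φ_i>, with φ_0 = 1, φ_1 = x, φ_2 = x^2.
G =
  [2, 0, 2/3]
  [0, 2/3, 0]
  [2/3, 0, 2/5],
b = (-4/3, -2/5, -4/15).
Solving gives a_0 = -1, a_1 = -3/5, a_2 = 1, so
  g(x) = x^2 - 3*x/5 - 1.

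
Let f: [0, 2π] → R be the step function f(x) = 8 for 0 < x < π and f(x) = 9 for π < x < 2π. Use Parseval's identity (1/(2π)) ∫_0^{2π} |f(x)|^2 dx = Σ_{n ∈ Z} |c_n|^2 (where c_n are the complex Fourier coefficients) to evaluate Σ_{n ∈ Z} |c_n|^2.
Σ |c_n|^2 = 145/2

Parseval equates the L^2 energy of f (normalised by 1/(2π)) with the ℓ^2 sum of its Fourier coefficients: (1/(2π)) ∫_0^{2π} |f|^2 = Σ |c_n|^2.
Compute the left side: (1/(2π)) [∫_0^π 8^2 dx + ∫_π^{2π} 9^2 dx] = (1/(2π)) · (64π + 81π) = (64 + 81)/2 = 145/2.
So Σ_{n ∈ Z} |c_n|^2 = 145/2.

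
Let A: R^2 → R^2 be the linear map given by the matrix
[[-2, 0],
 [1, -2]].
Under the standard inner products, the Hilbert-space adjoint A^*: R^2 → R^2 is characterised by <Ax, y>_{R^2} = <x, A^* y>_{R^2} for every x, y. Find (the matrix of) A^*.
A^* = A^T =
[[-2, 1],
 [0, -2]]

For real matrices with standard dot products, the defining identity <Ax, y> = <x, A^* y> gives (Ax)^T y = x^T (A^*) y, i.e. x^T A^T y = x^T (A^*) y. Since this holds for all x, y, we must have A^* = A^T. Therefore
A^* =
[[-2, 1],
 [0, -2]].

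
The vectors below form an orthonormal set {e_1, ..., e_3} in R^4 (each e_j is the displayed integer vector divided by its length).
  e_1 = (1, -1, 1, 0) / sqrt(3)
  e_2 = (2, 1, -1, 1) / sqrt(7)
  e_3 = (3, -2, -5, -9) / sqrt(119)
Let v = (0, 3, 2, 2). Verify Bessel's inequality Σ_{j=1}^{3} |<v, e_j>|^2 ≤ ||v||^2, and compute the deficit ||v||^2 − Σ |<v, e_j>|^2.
Σ |<v, e_j>|^2 = 34/3; ||v||^2 = 17; deficit = 17/3

Write each e_j = u_j / sqrt(<u_j, u_j>) where u_j is the displayed integer vector. Then <v, e_j> = <v, u_j> / sqrt(<u_j, u_j>), so |<v, e_j>|^2 = <v, u_j>^2 / <u_j, u_j>.
Coefficients: <v, e_1> = -1/sqrt(3), <v, e_2> = 3/sqrt(7), <v, e_3> = -34/sqrt(119).
Square and sum: Σ |<v, e_j>|^2 = 34/3.
Compute ||v||^2 = v·v = 17.
Deficit = 17 − 34/3 = 17/3 ≥ 0, confirming Bessel's inequality. (The deficit equals ||v − Σ <v,e_j> e_j||^2, the squared distance from v to span{e_j}.)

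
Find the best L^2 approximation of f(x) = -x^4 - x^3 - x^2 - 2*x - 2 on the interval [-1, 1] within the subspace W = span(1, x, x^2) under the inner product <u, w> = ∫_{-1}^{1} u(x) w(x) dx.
g(x) = -13*x^2/7 - 13*x/5 - 67/35

The best approximation g ∈ W is the orthogonal projection of f onto W. Writing g = a_0 + a_1 x + a_2 x^2, the coefficients solve the normal equations G · a = b where
  G_{ij} = <φ_i, φ_j> and b_i = <f, φ_i>, with φ_0 = 1, φ_1 = x, φ_2 = x^2.
G =
  [2, 0, 2/3]
  [0, 2/3, 0]
  [2/3, 0, 2/5],
b = (-76/15, -26/15, -212/105).
Solving gives a_0 = -67/35, a_1 = -13/5, a_2 = -13/7, so
  g(x) = -13*x^2/7 - 13*x/5 - 67/35.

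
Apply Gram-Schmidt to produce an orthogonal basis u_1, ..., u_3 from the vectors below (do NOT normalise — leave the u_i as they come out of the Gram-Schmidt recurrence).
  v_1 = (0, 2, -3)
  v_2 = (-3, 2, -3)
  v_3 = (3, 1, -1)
Orthogonal basis:
  u_1 = (0, 2, -3)
  u_2 = (-3, 0, 0)
  u_3 = (0, 3/13, 2/13)

Apply the Gram-Schmidt recurrence
  u_1 = v_1
  u_i = v_i − Σ_{j<i} ((v_i · u_j) / (u_j · u_j)) · u_j.

Step by step this gives:
  u_1 = (0, 2, -3)
  u_2 = (-3, 0, 0)
  u_3 = (0, 3/13, 2/13)

Orthogonality check:
  u_2 · u_1 = 0 (should be 0)
  u_3 · u_1 = 0 (should be 0)
  u_3 · u_2 = 0 (should be 0)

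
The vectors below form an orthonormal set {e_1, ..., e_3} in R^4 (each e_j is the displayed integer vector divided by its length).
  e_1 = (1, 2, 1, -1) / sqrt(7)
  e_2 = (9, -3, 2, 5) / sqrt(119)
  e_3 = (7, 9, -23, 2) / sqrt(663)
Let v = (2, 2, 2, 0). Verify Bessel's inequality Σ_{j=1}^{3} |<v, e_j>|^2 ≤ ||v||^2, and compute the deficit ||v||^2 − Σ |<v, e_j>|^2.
Σ |<v, e_j>|^2 = 452/39; ||v||^2 = 12; deficit = 16/39

Write each e_j = u_j / sqrt(<u_j, u_j>) where u_j is the displayed integer vector. Then <v, e_j> = <v, u_j> / sqrt(<u_j, u_j>), so |<v, e_j>|^2 = <v, u_j>^2 / <u_j, u_j>.
Coefficients: <v, e_1> = 8/sqrt(7), <v, e_2> = 16/sqrt(119), <v, e_3> = -14/sqrt(663).
Square and sum: Σ |<v, e_j>|^2 = 452/39.
Compute ||v||^2 = v·v = 12.
Deficit = 12 − 452/39 = 16/39 ≥ 0, confirming Bessel's inequality. (The deficit equals ||v − Σ <v,e_j> e_j||^2, the squared distance from v to span{e_j}.)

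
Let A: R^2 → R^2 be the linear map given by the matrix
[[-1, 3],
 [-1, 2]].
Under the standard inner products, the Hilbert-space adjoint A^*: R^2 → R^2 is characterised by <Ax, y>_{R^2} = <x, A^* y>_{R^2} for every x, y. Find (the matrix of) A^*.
A^* = A^T =
[[-1, -1],
 [3, 2]]

For real matrices with standard dot products, the defining identity <Ax, y> = <x, A^* y> gives (Ax)^T y = x^T (A^*) y, i.e. x^T A^T y = x^T (A^*) y. Since this holds for all x, y, we must have A^* = A^T. Therefore
A^* =
[[-1, -1],
 [3, 2]].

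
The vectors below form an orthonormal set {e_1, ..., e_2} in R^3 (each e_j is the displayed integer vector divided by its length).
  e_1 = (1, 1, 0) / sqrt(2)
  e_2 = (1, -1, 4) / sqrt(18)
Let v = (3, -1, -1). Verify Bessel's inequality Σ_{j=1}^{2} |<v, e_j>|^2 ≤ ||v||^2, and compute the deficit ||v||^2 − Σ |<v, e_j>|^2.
Σ |<v, e_j>|^2 = 2; ||v||^2 = 11; deficit = 9

Write each e_j = u_j / sqrt(<u_j, u_j>) where u_j is the displayed integer vector. Then <v, e_j> = <v, u_j> / sqrt(<u_j, u_j>), so |<v, e_j>|^2 = <v, u_j>^2 / <u_j, u_j>.
Coefficients: <v, e_1> = 2/sqrt(2), <v, e_2> = 0/sqrt(18).
Square and sum: Σ |<v, e_j>|^2 = 2.
Compute ||v||^2 = v·v = 11.
Deficit = 11 − 2 = 9 ≥ 0, confirming Bessel's inequality. (The deficit equals ||v − Σ <v,e_j> e_j||^2, the squared distance from v to span{e_j}.)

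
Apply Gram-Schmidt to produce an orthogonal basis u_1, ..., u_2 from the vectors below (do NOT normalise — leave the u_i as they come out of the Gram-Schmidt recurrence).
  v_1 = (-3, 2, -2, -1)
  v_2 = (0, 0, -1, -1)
Orthogonal basis:
  u_1 = (-3, 2, -2, -1)
  u_2 = (1/2, -1/3, -2/3, -5/6)

Apply the Gram-Schmidt recurrence
  u_1 = v_1
  u_i = v_i − Σ_{j<i} ((v_i · u_j) / (u_j · u_j)) · u_j.

Step by step this gives:
  u_1 = (-3, 2, -2, -1)
  u_2 = (1/2, -1/3, -2/3, -5/6)

Orthogonality check:
  u_2 · u_1 = 0 (should be 0)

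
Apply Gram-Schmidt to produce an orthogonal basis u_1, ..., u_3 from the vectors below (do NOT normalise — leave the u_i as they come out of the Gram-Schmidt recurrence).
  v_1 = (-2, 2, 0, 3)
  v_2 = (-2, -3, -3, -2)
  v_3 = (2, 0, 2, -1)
Orthogonal basis:
  u_1 = (-2, 2, 0, 3)
  u_2 = (-50/17, -35/17, -3, -10/17)
  u_3 = (-20/63, -2/9, 10/21, -4/63)

Apply the Gram-Schmidt recurrence
  u_1 = v_1
  u_i = v_i − Σ_{j<i} ((v_i · u_j) / (u_j · u_j)) · u_j.

Step by step this gives:
  u_1 = (-2, 2, 0, 3)
  u_2 = (-50/17, -35/17, -3, -10/17)
  u_3 = (-20/63, -2/9, 10/21, -4/63)

Orthogonality check:
  u_2 · u_1 = 0 (should be 0)
  u_3 · u_1 = 0 (should be 0)
  u_3 · u_2 = 0 (should be 0)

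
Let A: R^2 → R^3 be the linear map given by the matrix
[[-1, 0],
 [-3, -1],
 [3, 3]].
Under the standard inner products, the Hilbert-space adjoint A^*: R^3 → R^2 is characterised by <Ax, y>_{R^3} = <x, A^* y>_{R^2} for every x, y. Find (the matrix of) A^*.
A^* = A^T =
[[-1, -3, 3],
 [0, -1, 3]]

For real matrices with standard dot products, the defining identity <Ax, y> = <x, A^* y> gives (Ax)^T y = x^T (A^*) y, i.e. x^T A^T y = x^T (A^*) y. Since this holds for all x, y, we must have A^* = A^T. Therefore
A^* =
[[-1, -3, 3],
 [0, -1, 3]].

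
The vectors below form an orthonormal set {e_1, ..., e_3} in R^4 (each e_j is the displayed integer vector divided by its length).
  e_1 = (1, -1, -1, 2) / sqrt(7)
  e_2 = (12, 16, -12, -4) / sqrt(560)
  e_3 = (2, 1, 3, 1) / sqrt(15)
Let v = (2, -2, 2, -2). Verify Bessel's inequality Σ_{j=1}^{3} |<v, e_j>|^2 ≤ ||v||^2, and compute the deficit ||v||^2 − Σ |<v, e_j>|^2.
Σ |<v, e_j>|^2 = 4; ||v||^2 = 16; deficit = 12

Write each e_j = u_j / sqrt(<u_j, u_j>) where u_j is the displayed integer vector. Then <v, e_j> = <v, u_j> / sqrt(<u_j, u_j>), so |<v, e_j>|^2 = <v, u_j>^2 / <u_j, u_j>.
Coefficients: <v, e_1> = -2/sqrt(7), <v, e_2> = -24/sqrt(560), <v, e_3> = 6/sqrt(15).
Square and sum: Σ |<v, e_j>|^2 = 4.
Compute ||v||^2 = v·v = 16.
Deficit = 16 − 4 = 12 ≥ 0, confirming Bessel's inequality. (The deficit equals ||v − Σ <v,e_j> e_j||^2, the squared distance from v to span{e_j}.)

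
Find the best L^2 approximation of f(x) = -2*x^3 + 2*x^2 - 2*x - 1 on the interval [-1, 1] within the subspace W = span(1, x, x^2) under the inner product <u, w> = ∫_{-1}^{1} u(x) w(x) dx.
g(x) = 2*x^2 - 16*x/5 - 1

The best approximation g ∈ W is the orthogonal projection of f onto W. Writing g = a_0 + a_1 x + a_2 x^2, the coefficients solve the normal equations G · a = b where
  G_{ij} = <φ_i, φ_j> and b_i = <f, φ_i>, with φ_0 = 1, φ_1 = x, φ_2 = x^2.
G =
  [2, 0, 2/3]
  [0, 2/3, 0]
  [2/3, 0, 2/5],
b = (-2/3, -32/15, 2/15).
Solving gives a_0 = -1, a_1 = -16/5, a_2 = 2, so
  g(x) = 2*x^2 - 16*x/5 - 1.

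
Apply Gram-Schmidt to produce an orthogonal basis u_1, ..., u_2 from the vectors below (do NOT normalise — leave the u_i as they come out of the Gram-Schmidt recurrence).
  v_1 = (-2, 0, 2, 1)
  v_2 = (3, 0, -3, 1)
Orthogonal basis:
  u_1 = (-2, 0, 2, 1)
  u_2 = (5/9, 0, -5/9, 20/9)

Apply the Gram-Schmidt recurrence
  u_1 = v_1
  u_i = v_i − Σ_{j<i} ((v_i · u_j) / (u_j · u_j)) · u_j.

Step by step this gives:
  u_1 = (-2, 0, 2, 1)
  u_2 = (5/9, 0, -5/9, 20/9)

Orthogonality check:
  u_2 · u_1 = 0 (should be 0)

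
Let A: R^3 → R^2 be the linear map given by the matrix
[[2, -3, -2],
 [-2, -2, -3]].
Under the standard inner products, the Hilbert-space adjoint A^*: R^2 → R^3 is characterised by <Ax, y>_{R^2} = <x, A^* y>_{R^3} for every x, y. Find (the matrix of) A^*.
A^* = A^T =
[[2, -2],
 [-3, -2],
 [-2, -3]]

For real matrices with standard dot products, the defining identity <Ax, y> = <x, A^* y> gives (Ax)^T y = x^T (A^*) y, i.e. x^T A^T y = x^T (A^*) y. Since this holds for all x, y, we must have A^* = A^T. Therefore
A^* =
[[2, -2],
 [-3, -2],
 [-2, -3]].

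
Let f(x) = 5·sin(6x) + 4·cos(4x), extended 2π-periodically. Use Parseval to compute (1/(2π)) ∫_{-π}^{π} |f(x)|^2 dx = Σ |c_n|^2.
Σ |c_n|^2 = 41/2

Expand |f|^2 and use orthogonality of {sin(nx), cos(mx)} on [-π, π]:
  ∫_{-π}^{π} sin(nx)^2 dx = π, ∫ cos(mx)^2 dx = π, and cross terms integrate to 0.
So ∫_{-π}^{π} f(x)^2 dx = 5^2 · π + 4^2 · π = (25 + 16)π.
Divide by 2π: (25 + 16)/2 = 41/2.
By Parseval, this equals Σ |c_n|^2.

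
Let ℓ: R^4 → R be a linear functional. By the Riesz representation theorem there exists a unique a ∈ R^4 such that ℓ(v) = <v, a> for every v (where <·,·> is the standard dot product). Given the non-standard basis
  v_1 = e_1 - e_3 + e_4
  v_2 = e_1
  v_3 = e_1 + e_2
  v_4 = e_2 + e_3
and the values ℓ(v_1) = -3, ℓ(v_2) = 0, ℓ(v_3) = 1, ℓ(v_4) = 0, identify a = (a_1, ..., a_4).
a = (0, 1, -1, -4)

Write a = (a_1, ..., a_4) in the standard basis. For each basis vector v_i, ℓ(v_i) = <v_i, a> is a linear equation in the a_j's. Collect the n equations into a matrix system V a = ℓ, where row i of V is v_i (expressed in the standard basis). Since V is invertible (lower-triangular with 1s on the diagonal, up to permutation), solve by back-substitution:
  V =
[[1, 0, -1, 1],
 [1, 0, 0, 0],
 [1, 1, 0, 0],
 [0, 1, 1, 0]]
  V a = (-3, 0, 1, 0)
Solving gives a = (0, 1, -1, -4).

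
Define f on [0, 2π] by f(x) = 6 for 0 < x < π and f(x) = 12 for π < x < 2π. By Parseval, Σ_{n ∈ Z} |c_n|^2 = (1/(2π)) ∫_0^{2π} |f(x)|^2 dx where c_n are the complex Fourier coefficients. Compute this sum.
Σ |c_n|^2 = 90

Parseval equates the L^2 energy of f (normalised by 1/(2π)) with the ℓ^2 sum of its Fourier coefficients: (1/(2π)) ∫_0^{2π} |f|^2 = Σ |c_n|^2.
Compute the left side: (1/(2π)) [∫_0^π 6^2 dx + ∫_π^{2π} 12^2 dx] = (1/(2π)) · (36π + 144π) = (36 + 144)/2 = 90.
So Σ_{n ∈ Z} |c_n|^2 = 90.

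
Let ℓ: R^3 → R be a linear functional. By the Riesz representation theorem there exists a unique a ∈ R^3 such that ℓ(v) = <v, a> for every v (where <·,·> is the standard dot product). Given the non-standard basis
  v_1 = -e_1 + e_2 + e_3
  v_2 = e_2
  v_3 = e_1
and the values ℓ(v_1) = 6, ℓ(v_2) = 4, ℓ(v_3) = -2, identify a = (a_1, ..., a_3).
a = (-2, 4, 0)

Write a = (a_1, ..., a_3) in the standard basis. For each basis vector v_i, ℓ(v_i) = <v_i, a> is a linear equation in the a_j's. Collect the n equations into a matrix system V a = ℓ, where row i of V is v_i (expressed in the standard basis). Since V is invertible (lower-triangular with 1s on the diagonal, up to permutation), solve by back-substitution:
  V =
[[-1, 1, 1],
 [0, 1, 0],
 [1, 0, 0]]
  V a = (6, 4, -2)
Solving gives a = (-2, 4, 0).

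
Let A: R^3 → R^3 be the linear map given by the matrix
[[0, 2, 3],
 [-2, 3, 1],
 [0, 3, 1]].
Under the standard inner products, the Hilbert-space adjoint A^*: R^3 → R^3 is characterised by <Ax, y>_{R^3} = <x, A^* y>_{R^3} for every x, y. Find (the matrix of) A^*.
A^* = A^T =
[[0, -2, 0],
 [2, 3, 3],
 [3, 1, 1]]

For real matrices with standard dot products, the defining identity <Ax, y> = <x, A^* y> gives (Ax)^T y = x^T (A^*) y, i.e. x^T A^T y = x^T (A^*) y. Since this holds for all x, y, we must have A^* = A^T. Therefore
A^* =
[[0, -2, 0],
 [2, 3, 3],
 [3, 1, 1]].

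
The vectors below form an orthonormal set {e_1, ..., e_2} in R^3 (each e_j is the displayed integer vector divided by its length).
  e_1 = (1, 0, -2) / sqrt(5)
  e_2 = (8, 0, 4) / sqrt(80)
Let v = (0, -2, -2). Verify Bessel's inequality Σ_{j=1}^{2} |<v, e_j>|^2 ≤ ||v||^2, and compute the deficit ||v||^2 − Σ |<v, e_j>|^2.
Σ |<v, e_j>|^2 = 4; ||v||^2 = 8; deficit = 4

Write each e_j = u_j / sqrt(<u_j, u_j>) where u_j is the displayed integer vector. Then <v, e_j> = <v, u_j> / sqrt(<u_j, u_j>), so |<v, e_j>|^2 = <v, u_j>^2 / <u_j, u_j>.
Coefficients: <v, e_1> = 4/sqrt(5), <v, e_2> = -8/sqrt(80).
Square and sum: Σ |<v, e_j>|^2 = 4.
Compute ||v||^2 = v·v = 8.
Deficit = 8 − 4 = 4 ≥ 0, confirming Bessel's inequality. (The deficit equals ||v − Σ <v,e_j> e_j||^2, the squared distance from v to span{e_j}.)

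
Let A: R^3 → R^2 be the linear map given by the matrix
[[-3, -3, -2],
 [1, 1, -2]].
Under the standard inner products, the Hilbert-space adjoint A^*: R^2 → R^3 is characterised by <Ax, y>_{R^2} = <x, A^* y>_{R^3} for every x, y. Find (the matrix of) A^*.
A^* = A^T =
[[-3, 1],
 [-3, 1],
 [-2, -2]]

For real matrices with standard dot products, the defining identity <Ax, y> = <x, A^* y> gives (Ax)^T y = x^T (A^*) y, i.e. x^T A^T y = x^T (A^*) y. Since this holds for all x, y, we must have A^* = A^T. Therefore
A^* =
[[-3, 1],
 [-3, 1],
 [-2, -2]].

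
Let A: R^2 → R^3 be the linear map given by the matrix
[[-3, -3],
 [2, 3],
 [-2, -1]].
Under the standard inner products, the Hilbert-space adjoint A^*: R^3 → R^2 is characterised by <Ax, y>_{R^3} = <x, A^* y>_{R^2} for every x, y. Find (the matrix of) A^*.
A^* = A^T =
[[-3, 2, -2],
 [-3, 3, -1]]

For real matrices with standard dot products, the defining identity <Ax, y> = <x, A^* y> gives (Ax)^T y = x^T (A^*) y, i.e. x^T A^T y = x^T (A^*) y. Since this holds for all x, y, we must have A^* = A^T. Therefore
A^* =
[[-3, 2, -2],
 [-3, 3, -1]].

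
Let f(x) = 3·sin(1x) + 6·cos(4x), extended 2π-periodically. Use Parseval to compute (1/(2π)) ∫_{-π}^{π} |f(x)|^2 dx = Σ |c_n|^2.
Σ |c_n|^2 = 45/2

Expand |f|^2 and use orthogonality of {sin(nx), cos(mx)} on [-π, π]:
  ∫_{-π}^{π} sin(nx)^2 dx = π, ∫ cos(mx)^2 dx = π, and cross terms integrate to 0.
So ∫_{-π}^{π} f(x)^2 dx = 3^2 · π + 6^2 · π = (9 + 36)π.
Divide by 2π: (9 + 36)/2 = 45/2.
By Parseval, this equals Σ |c_n|^2.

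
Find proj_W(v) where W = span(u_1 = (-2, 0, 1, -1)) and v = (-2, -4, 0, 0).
proj_W(v) = (-4/3, 0, 2/3, -2/3)

Set up U = [u_1 | ... | u_1] ∈ R^(4×1). The projector onto W = col(U) is P = U (U^T U)^(-1) U^T.
Compute U^T U =
  [6],
and U^T v = (4).
Solve U^T U · c = U^T v for the coefficients: c = (2/3). The projection is proj_W(v) = U c.
Check: (v - proj_W(v)) · u_1 = 0  (should be 0).
Result: proj_W(v) = (-4/3, 0, 2/3, -2/3).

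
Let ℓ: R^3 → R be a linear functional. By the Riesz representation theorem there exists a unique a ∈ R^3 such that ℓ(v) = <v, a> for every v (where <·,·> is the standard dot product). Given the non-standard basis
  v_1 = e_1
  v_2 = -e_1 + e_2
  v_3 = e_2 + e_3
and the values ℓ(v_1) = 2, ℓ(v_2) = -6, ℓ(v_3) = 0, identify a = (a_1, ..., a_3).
a = (2, -4, 4)

Write a = (a_1, ..., a_3) in the standard basis. For each basis vector v_i, ℓ(v_i) = <v_i, a> is a linear equation in the a_j's. Collect the n equations into a matrix system V a = ℓ, where row i of V is v_i (expressed in the standard basis). Since V is invertible (lower-triangular with 1s on the diagonal, up to permutation), solve by back-substitution:
  V =
[[1, 0, 0],
 [-1, 1, 0],
 [0, 1, 1]]
  V a = (2, -6, 0)
Solving gives a = (2, -4, 4).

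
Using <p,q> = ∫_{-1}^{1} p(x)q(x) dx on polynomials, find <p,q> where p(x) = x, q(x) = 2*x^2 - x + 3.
<p,q> = -2/3

Expand the product: p(x)·q(x) = 2*x^3 - x^2 + 3*x.
∫_{-1}^{1} of each monomial x^k gives [2/(k+1) if k even, 0 if k odd]. Integrating term-by-term (or equivalently evaluating the antiderivative F(x) = x^4/2 - x^3/3 + 3*x^2/2 at the endpoints):
  F(1) − F(−1) = 5/3 − (7/3) = -2/3.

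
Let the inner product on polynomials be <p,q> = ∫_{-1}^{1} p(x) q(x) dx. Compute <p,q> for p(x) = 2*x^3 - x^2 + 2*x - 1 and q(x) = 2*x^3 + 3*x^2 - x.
<p,q> = -272/105

Expand the product: p(x)·q(x) = 4*x^6 + 4*x^5 - x^4 + 5*x^3 - 5*x^2 + x.
∫_{-1}^{1} of each monomial x^k gives [2/(k+1) if k even, 0 if k odd]. Integrating term-by-term (or equivalently evaluating the antiderivative F(x) = 4*x^7/7 + 2*x^6/3 - x^5/5 + 5*x^4/4 - 5*x^3/3 + x^2/2 at the endpoints):
  F(1) − F(−1) = 157/140 − (1559/420) = -272/105.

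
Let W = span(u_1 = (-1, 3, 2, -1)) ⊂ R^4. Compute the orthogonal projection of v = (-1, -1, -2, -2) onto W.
proj_W(v) = (4/15, -4/5, -8/15, 4/15)

Set up U = [u_1 | ... | u_1] ∈ R^(4×1). The projector onto W = col(U) is P = U (U^T U)^(-1) U^T.
Compute U^T U =
  [15],
and U^T v = (-4).
Solve U^T U · c = U^T v for the coefficients: c = (-4/15). The projection is proj_W(v) = U c.
Check: (v - proj_W(v)) · u_1 = 0  (should be 0).
Result: proj_W(v) = (4/15, -4/5, -8/15, 4/15).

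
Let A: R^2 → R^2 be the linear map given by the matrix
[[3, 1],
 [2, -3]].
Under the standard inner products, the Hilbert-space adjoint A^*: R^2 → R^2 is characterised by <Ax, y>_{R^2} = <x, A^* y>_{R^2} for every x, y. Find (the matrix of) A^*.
A^* = A^T =
[[3, 2],
 [1, -3]]

For real matrices with standard dot products, the defining identity <Ax, y> = <x, A^* y> gives (Ax)^T y = x^T (A^*) y, i.e. x^T A^T y = x^T (A^*) y. Since this holds for all x, y, we must have A^* = A^T. Therefore
A^* =
[[3, 2],
 [1, -3]].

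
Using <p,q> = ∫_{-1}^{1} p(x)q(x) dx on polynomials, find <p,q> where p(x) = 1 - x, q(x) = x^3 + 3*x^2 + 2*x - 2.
<p,q> = -56/15

Expand the product: p(x)·q(x) = -x^4 - 2*x^3 + x^2 + 4*x - 2.
∫_{-1}^{1} of each monomial x^k gives [2/(k+1) if k even, 0 if k odd]. Integrating term-by-term (or equivalently evaluating the antiderivative F(x) = -x^5/5 - x^4/2 + x^3/3 + 2*x^2 - 2*x at the endpoints):
  F(1) − F(−1) = -11/30 − (101/30) = -56/15.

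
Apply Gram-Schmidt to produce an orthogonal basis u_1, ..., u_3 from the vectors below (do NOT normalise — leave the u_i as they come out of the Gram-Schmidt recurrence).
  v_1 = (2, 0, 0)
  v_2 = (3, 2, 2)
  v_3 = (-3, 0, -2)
Orthogonal basis:
  u_1 = (2, 0, 0)
  u_2 = (0, 2, 2)
  u_3 = (0, 1, -1)

Apply the Gram-Schmidt recurrence
  u_1 = v_1
  u_i = v_i − Σ_{j<i} ((v_i · u_j) / (u_j · u_j)) · u_j.

Step by step this gives:
  u_1 = (2, 0, 0)
  u_2 = (0, 2, 2)
  u_3 = (0, 1, -1)

Orthogonality check:
  u_2 · u_1 = 0 (should be 0)
  u_3 · u_1 = 0 (should be 0)
  u_3 · u_2 = 0 (should be 0)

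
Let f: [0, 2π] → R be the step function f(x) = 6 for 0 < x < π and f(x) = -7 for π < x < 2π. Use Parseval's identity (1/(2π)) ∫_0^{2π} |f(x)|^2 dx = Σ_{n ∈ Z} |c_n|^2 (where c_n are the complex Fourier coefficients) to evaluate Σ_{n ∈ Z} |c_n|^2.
Σ |c_n|^2 = 85/2

Parseval equates the L^2 energy of f (normalised by 1/(2π)) with the ℓ^2 sum of its Fourier coefficients: (1/(2π)) ∫_0^{2π} |f|^2 = Σ |c_n|^2.
Compute the left side: (1/(2π)) [∫_0^π 6^2 dx + ∫_π^{2π} (-7)^2 dx] = (1/(2π)) · (36π + 49π) = (36 + 49)/2 = 85/2.
So Σ_{n ∈ Z} |c_n|^2 = 85/2.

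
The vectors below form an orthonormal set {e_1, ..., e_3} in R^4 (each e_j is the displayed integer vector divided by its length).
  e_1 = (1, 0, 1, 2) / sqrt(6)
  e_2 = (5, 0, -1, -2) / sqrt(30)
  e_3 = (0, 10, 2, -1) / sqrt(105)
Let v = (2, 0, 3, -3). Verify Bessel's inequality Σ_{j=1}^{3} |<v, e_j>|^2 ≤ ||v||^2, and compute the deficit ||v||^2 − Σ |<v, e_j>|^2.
Σ |<v, e_j>|^2 = 46/7; ||v||^2 = 22; deficit = 108/7

Write each e_j = u_j / sqrt(<u_j, u_j>) where u_j is the displayed integer vector. Then <v, e_j> = <v, u_j> / sqrt(<u_j, u_j>), so |<v, e_j>|^2 = <v, u_j>^2 / <u_j, u_j>.
Coefficients: <v, e_1> = -1/sqrt(6), <v, e_2> = 13/sqrt(30), <v, e_3> = 9/sqrt(105).
Square and sum: Σ |<v, e_j>|^2 = 46/7.
Compute ||v||^2 = v·v = 22.
Deficit = 22 − 46/7 = 108/7 ≥ 0, confirming Bessel's inequality. (The deficit equals ||v − Σ <v,e_j> e_j||^2, the squared distance from v to span{e_j}.)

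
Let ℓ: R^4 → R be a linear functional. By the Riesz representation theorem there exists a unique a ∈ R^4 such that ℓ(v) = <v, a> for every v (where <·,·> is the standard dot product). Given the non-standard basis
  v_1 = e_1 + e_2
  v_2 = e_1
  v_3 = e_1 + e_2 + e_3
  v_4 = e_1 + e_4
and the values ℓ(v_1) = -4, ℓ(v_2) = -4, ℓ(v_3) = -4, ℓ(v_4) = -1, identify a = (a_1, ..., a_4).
a = (-4, 0, 0, 3)

Write a = (a_1, ..., a_4) in the standard basis. For each basis vector v_i, ℓ(v_i) = <v_i, a> is a linear equation in the a_j's. Collect the n equations into a matrix system V a = ℓ, where row i of V is v_i (expressed in the standard basis). Since V is invertible (lower-triangular with 1s on the diagonal, up to permutation), solve by back-substitution:
  V =
[[1, 1, 0, 0],
 [1, 0, 0, 0],
 [1, 1, 1, 0],
 [1, 0, 0, 1]]
  V a = (-4, -4, -4, -1)
Solving gives a = (-4, 0, 0, 3).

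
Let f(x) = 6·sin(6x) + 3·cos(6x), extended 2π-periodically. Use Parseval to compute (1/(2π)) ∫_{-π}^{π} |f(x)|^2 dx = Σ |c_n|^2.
Σ |c_n|^2 = 45/2

Expand |f|^2 and use orthogonality of {sin(nx), cos(mx)} on [-π, π]:
  ∫_{-π}^{π} sin(nx)^2 dx = π, ∫ cos(mx)^2 dx = π, and cross terms integrate to 0.
So ∫_{-π}^{π} f(x)^2 dx = 6^2 · π + 3^2 · π = (36 + 9)π.
Divide by 2π: (36 + 9)/2 = 45/2.
By Parseval, this equals Σ |c_n|^2.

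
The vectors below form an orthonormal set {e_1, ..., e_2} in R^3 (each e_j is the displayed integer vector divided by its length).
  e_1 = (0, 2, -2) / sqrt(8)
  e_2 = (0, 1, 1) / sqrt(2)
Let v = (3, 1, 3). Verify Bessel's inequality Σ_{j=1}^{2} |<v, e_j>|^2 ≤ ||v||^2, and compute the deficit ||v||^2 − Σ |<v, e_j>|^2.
Σ |<v, e_j>|^2 = 10; ||v||^2 = 19; deficit = 9

Write each e_j = u_j / sqrt(<u_j, u_j>) where u_j is the displayed integer vector. Then <v, e_j> = <v, u_j> / sqrt(<u_j, u_j>), so |<v, e_j>|^2 = <v, u_j>^2 / <u_j, u_j>.
Coefficients: <v, e_1> = -4/sqrt(8), <v, e_2> = 4/sqrt(2).
Square and sum: Σ |<v, e_j>|^2 = 10.
Compute ||v||^2 = v·v = 19.
Deficit = 19 − 10 = 9 ≥ 0, confirming Bessel's inequality. (The deficit equals ||v − Σ <v,e_j> e_j||^2, the squared distance from v to span{e_j}.)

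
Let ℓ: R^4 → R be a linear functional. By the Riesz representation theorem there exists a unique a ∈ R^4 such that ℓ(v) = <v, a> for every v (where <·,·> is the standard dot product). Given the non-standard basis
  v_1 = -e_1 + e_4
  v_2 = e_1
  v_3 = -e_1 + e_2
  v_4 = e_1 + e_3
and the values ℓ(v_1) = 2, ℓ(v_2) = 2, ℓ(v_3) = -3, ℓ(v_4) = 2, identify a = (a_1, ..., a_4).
a = (2, -1, 0, 4)

Write a = (a_1, ..., a_4) in the standard basis. For each basis vector v_i, ℓ(v_i) = <v_i, a> is a linear equation in the a_j's. Collect the n equations into a matrix system V a = ℓ, where row i of V is v_i (expressed in the standard basis). Since V is invertible (lower-triangular with 1s on the diagonal, up to permutation), solve by back-substitution:
  V =
[[-1, 0, 0, 1],
 [1, 0, 0, 0],
 [-1, 1, 0, 0],
 [1, 0, 1, 0]]
  V a = (2, 2, -3, 2)
Solving gives a = (2, -1, 0, 4).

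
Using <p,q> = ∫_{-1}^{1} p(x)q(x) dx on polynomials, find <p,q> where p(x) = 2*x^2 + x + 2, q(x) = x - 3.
<p,q> = -46/3

Expand the product: p(x)·q(x) = 2*x^3 - 5*x^2 - x - 6.
∫_{-1}^{1} of each monomial x^k gives [2/(k+1) if k even, 0 if k odd]. Integrating term-by-term (or equivalently evaluating the antiderivative F(x) = x^4/2 - 5*x^3/3 - x^2/2 - 6*x at the endpoints):
  F(1) − F(−1) = -23/3 − (23/3) = -46/3.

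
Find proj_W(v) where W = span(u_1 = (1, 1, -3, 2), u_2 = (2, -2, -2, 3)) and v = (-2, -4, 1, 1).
proj_W(v) = (37/57, -175/57, 101/57, 7/19)

Set up U = [u_1 | ... | u_2] ∈ R^(4×2). The projector onto W = col(U) is P = U (U^T U)^(-1) U^T.
Compute U^T U =
  [15, 12]
  [12, 21],
and U^T v = (-7, 5).
Solve U^T U · c = U^T v for the coefficients: c = (-23/19, 53/57). The projection is proj_W(v) = U c.
Check: (v - proj_W(v)) · u_1 = 0  (should be 0).
Check: (v - proj_W(v)) · u_2 = 0  (should be 0).
Result: proj_W(v) = (37/57, -175/57, 101/57, 7/19).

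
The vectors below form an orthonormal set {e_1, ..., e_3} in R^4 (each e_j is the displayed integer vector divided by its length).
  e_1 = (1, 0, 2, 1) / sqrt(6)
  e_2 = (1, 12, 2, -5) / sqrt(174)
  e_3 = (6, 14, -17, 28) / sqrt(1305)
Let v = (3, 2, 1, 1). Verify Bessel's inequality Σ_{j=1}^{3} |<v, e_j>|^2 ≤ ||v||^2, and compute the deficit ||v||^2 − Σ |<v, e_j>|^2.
Σ |<v, e_j>|^2 = 59/5; ||v||^2 = 15; deficit = 16/5

Write each e_j = u_j / sqrt(<u_j, u_j>) where u_j is the displayed integer vector. Then <v, e_j> = <v, u_j> / sqrt(<u_j, u_j>), so |<v, e_j>|^2 = <v, u_j>^2 / <u_j, u_j>.
Coefficients: <v, e_1> = 6/sqrt(6), <v, e_2> = 24/sqrt(174), <v, e_3> = 57/sqrt(1305).
Square and sum: Σ |<v, e_j>|^2 = 59/5.
Compute ||v||^2 = v·v = 15.
Deficit = 15 − 59/5 = 16/5 ≥ 0, confirming Bessel's inequality. (The deficit equals ||v − Σ <v,e_j> e_j||^2, the squared distance from v to span{e_j}.)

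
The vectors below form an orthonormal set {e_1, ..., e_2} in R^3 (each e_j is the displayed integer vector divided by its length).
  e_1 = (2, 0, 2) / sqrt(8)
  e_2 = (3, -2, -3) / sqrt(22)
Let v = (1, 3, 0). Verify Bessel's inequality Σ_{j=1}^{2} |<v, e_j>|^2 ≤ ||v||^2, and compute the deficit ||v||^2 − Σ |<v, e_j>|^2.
Σ |<v, e_j>|^2 = 10/11; ||v||^2 = 10; deficit = 100/11

Write each e_j = u_j / sqrt(<u_j, u_j>) where u_j is the displayed integer vector. Then <v, e_j> = <v, u_j> / sqrt(<u_j, u_j>), so |<v, e_j>|^2 = <v, u_j>^2 / <u_j, u_j>.
Coefficients: <v, e_1> = 2/sqrt(8), <v, e_2> = -3/sqrt(22).
Square and sum: Σ |<v, e_j>|^2 = 10/11.
Compute ||v||^2 = v·v = 10.
Deficit = 10 − 10/11 = 100/11 ≥ 0, confirming Bessel's inequality. (The deficit equals ||v − Σ <v,e_j> e_j||^2, the squared distance from v to span{e_j}.)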